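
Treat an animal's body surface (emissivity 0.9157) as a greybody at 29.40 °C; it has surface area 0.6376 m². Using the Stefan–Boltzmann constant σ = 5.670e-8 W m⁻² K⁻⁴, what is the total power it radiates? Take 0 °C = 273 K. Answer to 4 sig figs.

T = 29.40 °C + 273 = 302.40 K.
Area A = 0.6376 m².
P = εσAT⁴ = 0.9157 × 5.670×10⁻⁸ × 0.6376 × (302.40)⁴ = 276.8 W.

P ≈ 276.8 W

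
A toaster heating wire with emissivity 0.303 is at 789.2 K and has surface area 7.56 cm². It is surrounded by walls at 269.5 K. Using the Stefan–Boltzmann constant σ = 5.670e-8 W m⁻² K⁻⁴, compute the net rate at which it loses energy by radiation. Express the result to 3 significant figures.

Net loss ≈ 4.97 W

Area A = 7.56 cm² = 7.56×10⁻⁴ m².
Net radiated power P_net = εσA(T⁴ − T₀⁴) = 0.303×5.670×10⁻⁸×7.56×10⁻⁴×(789.2⁴ − 269.5⁴).
T⁴ − T₀⁴ = 3.87925×10¹¹ − 5.27515×10⁹ = 3.82650×10¹¹ K⁴, so P_net = 4.97 W.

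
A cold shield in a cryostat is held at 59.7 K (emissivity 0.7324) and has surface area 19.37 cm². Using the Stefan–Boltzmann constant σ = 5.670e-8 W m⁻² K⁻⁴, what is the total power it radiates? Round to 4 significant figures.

P ≈ 1.022×10⁻³ W

Area A = 19.37 cm² = 1.937×10⁻³ m².
P = εσAT⁴ = 0.7324 × 5.670×10⁻⁸ × 1.937×10⁻³ × (59.7)⁴ = 1.022×10⁻³ W.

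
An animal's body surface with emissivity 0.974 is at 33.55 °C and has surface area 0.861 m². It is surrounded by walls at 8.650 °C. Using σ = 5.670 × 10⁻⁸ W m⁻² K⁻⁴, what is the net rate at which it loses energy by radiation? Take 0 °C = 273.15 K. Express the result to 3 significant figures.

Net loss ≈ 121 W

T = 33.55 °C + 273.15 = 306.70 K.
Surroundings: T = 8.650 °C + 273.15 = 281.800 K.
Area A = 0.861 m².
Net radiated power P_net = εσA(T⁴ − T₀⁴) = 0.974×5.670×10⁻⁸×0.861×(306.70⁴ − 281.800⁴).
T⁴ − T₀⁴ = 8.84820×10⁹ − 6.30615×10⁹ = 2.54205×10⁹ K⁴, so P_net = 121 W.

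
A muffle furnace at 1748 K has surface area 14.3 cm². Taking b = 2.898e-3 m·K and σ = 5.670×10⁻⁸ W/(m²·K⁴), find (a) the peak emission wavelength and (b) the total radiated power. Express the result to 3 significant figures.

λ_max ≈ 1.66 μm; P ≈ 757 W

(a) λ_max = b/T = 2.898×10⁻³/1748 = 1.658×10⁻⁶ m = 1.66 μm.
Area A = 14.3 cm² = 1.43×10⁻³ m².
(b) P = σAT⁴ = 5.670×10⁻⁸×1.43×10⁻³×(1748)⁴ = 757 W.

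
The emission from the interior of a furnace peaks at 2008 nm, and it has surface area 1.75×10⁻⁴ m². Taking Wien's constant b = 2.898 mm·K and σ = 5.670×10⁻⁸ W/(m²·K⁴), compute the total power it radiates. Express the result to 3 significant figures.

P ≈ 43.0 W

Wien's law: T = b/λ_max = 2.898×10⁻³/2.008×10⁻⁶ = 1443.23 K.
Area A = 1.75×10⁻⁴ m².
Then P = σAT⁴ = 5.670×10⁻⁸×1.75×10⁻⁴×(1443.23)⁴ = 43.0 W.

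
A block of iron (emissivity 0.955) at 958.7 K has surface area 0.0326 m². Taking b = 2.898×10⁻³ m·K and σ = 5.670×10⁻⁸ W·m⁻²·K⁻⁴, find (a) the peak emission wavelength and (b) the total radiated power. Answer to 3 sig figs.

(a) λ_max = b/T = 2.898×10⁻³/958.7 = 3.023×10⁻⁶ m = 3.02 μm.
Area A = 0.0326 m².
(b) P = εσAT⁴ = 0.955×5.670×10⁻⁸×0.0326×(958.7)⁴ = 1.49×10³ W.

λ_max ≈ 3.02 μm; P ≈ 1.49×10³ W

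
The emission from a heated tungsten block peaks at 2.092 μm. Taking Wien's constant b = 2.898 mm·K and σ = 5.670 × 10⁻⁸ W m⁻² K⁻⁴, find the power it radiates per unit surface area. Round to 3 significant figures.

I ≈ 2.09×10⁵ W/m²

Wien's law: T = b/λ_max = 2.898×10⁻³/2.092×10⁻⁶ = 1385.28 K.
Then I = σT⁴ = 5.670×10⁻⁸×(1385.28)⁴ = 2.09×10⁵ W/m².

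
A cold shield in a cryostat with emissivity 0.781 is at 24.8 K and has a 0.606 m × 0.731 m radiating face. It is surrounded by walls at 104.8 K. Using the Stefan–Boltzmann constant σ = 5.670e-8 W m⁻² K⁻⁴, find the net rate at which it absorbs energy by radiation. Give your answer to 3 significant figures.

Area A = 0.606 × 0.731 = 0.442986 m².
Net radiated power P_net = εσA(T⁴ − T₀⁴) = 0.781×5.670×10⁻⁸×0.442986×(24.8⁴ − 104.8⁴).
T⁴ − T₀⁴ = 3.78274×10⁵ − 1.20627×10⁸ = -1.20249×10⁸ K⁴, so P_net = -2.36 W — negative, meaning a net gain of 2.36 W.

Net gain ≈ 2.36 W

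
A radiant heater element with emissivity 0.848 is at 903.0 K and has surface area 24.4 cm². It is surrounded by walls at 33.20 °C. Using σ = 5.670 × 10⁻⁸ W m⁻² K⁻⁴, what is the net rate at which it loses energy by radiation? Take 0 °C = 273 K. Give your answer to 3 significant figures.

Net loss ≈ 77.0 W

Surroundings: T = 33.20 °C + 273 = 306.20 K.
Area A = 24.4 cm² = 2.44×10⁻³ m².
Net radiated power P_net = εσA(T⁴ − T₀⁴) = 0.848×5.670×10⁻⁸×2.44×10⁻³×(903.0⁴ − 306.20⁴).
T⁴ − T₀⁴ = 6.64892×10¹¹ − 8.79065×10⁹ = 6.56101×10¹¹ K⁴, so P_net = 77.0 W.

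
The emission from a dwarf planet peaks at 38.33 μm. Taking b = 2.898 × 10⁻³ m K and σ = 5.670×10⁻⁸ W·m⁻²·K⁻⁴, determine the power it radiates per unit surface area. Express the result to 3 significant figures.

I ≈ 1.85 W/m²

Wien's law: T = b/λ_max = 2.898×10⁻³/3.833×10⁻⁵ = 75.6066 K.
Then I = σT⁴ = 5.670×10⁻⁸×(75.6066)⁴ = 1.85 W/m².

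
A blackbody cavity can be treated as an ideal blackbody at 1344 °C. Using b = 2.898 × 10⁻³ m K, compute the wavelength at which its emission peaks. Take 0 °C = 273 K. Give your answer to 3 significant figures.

λ_max ≈ 1.79×10³ nm

T = 1344 °C + 273 = 1617 K.
Wien's displacement law: λ_max = b/T = (2.898×10⁻³ m·K)/(1617 K) = 1.792×10⁻⁶ m.
That is 1.79×10³ nm, in the infrared range.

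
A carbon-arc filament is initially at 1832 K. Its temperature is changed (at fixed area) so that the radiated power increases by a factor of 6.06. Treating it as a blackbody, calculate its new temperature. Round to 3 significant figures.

T₂ ≈ 2.87×10³ K

P ∝ T⁴, so T₂/T₁ = (P₂/P₁)^(1/4) = (6.06)^(1/4) = 1.56898.
T₂ = 1832 × 1.56898 = 2.87×10³ K.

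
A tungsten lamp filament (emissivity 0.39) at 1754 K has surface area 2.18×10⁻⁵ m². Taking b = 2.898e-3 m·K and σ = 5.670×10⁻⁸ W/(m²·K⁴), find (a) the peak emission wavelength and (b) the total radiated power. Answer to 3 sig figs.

λ_max ≈ 1.65×10³ nm; P ≈ 4.56 W

(a) λ_max = b/T = 2.898×10⁻³/1754 = 1.652×10⁻⁶ m = 1.65×10³ nm.
Area A = 2.18×10⁻⁵ m².
(b) P = εσAT⁴ = 0.39×5.670×10⁻⁸×2.18×10⁻⁵×(1754)⁴ = 4.56 W.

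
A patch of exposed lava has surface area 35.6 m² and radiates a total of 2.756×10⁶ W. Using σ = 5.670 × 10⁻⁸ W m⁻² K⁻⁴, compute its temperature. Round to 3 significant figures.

T ≈ 1.08×10³ K

Area A = 35.6 m².
P = σAT⁴ ⇒ T = (P/(σA))^(1/4) = (2.756×10⁶/(5.670×10⁻⁸×35.6))^(1/4) = 1.08×10³ K.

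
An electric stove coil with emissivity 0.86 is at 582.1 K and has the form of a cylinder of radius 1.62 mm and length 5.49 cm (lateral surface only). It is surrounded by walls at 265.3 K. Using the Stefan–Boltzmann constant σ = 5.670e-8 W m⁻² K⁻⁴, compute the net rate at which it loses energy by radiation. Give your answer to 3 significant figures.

Net loss ≈ 2.99 W

Lateral area A = 2πrL = 2π×1.62×10⁻³×0.0549 = 5.58814×10⁻⁴ m².
Net radiated power P_net = εσA(T⁴ − T₀⁴) = 0.86×5.670×10⁻⁸×5.58814×10⁻⁴×(582.1⁴ − 265.3⁴).
T⁴ − T₀⁴ = 1.14813×10¹¹ − 4.95392×10⁹ = 1.09859×10¹¹ K⁴, so P_net = 2.99 W.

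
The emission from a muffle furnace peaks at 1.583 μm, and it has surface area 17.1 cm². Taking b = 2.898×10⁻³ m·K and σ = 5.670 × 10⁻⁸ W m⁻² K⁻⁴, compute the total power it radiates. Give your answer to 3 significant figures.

Wien's law: T = b/λ_max = 2.898×10⁻³/1.583×10⁻⁶ = 1830.70 K.
Area A = 17.1 cm² = 1.71×10⁻³ m².
Then P = σAT⁴ = 5.670×10⁻⁸×1.71×10⁻³×(1830.70)⁴ = 1.09×10³ W.

P ≈ 1.09×10³ W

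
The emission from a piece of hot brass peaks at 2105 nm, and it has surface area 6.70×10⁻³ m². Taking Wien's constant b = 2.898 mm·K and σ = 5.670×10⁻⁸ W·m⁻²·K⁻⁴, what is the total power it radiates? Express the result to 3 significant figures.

Wien's law: T = b/λ_max = 2.898×10⁻³/2.105×10⁻⁶ = 1376.72 K.
Area A = 6.70×10⁻³ m².
Then P = σAT⁴ = 5.670×10⁻⁸×6.70×10⁻³×(1376.72)⁴ = 1.36×10³ W.

P ≈ 1.36×10³ W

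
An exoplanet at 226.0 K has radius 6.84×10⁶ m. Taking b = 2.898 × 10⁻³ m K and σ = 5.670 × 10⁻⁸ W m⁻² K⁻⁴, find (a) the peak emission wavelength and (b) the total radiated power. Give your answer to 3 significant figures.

(a) λ_max = b/T = 2.898×10⁻³/226.0 = 1.282×10⁻⁵ m = 12.8 μm.
Surface area A = 4πR² = 4π(6.84×10⁶ m)² = 5.87925×10¹⁴ m².
(b) P = σAT⁴ = 5.670×10⁻⁸×5.87925×10¹⁴×(226.0)⁴ = 8.70×10¹⁶ W.

λ_max ≈ 12.8 μm; P ≈ 8.70×10¹⁶ W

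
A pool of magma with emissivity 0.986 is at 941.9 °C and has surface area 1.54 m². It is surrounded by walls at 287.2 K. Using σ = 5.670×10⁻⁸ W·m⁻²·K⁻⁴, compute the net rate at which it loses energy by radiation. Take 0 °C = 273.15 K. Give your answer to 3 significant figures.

T = 941.9 °C + 273.15 = 1215.05 K.
Area A = 1.54 m².
Net radiated power P_net = εσA(T⁴ − T₀⁴) = 0.986×5.670×10⁻⁸×1.54×(1215.05⁴ − 287.2⁴).
T⁴ − T₀⁴ = 2.17960×10¹² − 6.80358×10⁹ = 2.17280×10¹² K⁴, so P_net = 1.87×10⁵ W.

Net loss ≈ 1.87×10⁵ W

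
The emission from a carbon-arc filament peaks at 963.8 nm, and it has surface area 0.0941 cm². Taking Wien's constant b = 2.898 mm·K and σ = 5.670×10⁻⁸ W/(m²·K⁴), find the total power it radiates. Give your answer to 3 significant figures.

P ≈ 43.6 W

Wien's law: T = b/λ_max = 2.898×10⁻³/9.638×10⁻⁷ = 3006.85 K.
Area A = 0.0941 cm² = 9.41×10⁻⁶ m².
Then P = σAT⁴ = 5.670×10⁻⁸×9.41×10⁻⁶×(3006.85)⁴ = 43.6 W.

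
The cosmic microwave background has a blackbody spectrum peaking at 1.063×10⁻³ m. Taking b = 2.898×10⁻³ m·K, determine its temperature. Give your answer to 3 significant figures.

Wien's law gives T = b/λ_max = (2.898×10⁻³ m·K)/(1.063×10⁻³ m) = 2.73 K.

T ≈ 2.73 K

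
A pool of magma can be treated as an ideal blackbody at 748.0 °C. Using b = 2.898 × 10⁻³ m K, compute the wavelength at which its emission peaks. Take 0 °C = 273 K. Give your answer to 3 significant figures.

λ_max ≈ 2.84×10³ nm

T = 748.0 °C + 273 = 1021.0 K.
Wien's displacement law: λ_max = b/T = (2.898×10⁻³ m·K)/(1021.0 K) = 2.838×10⁻⁶ m.
That is 2.84×10³ nm, in the infrared range.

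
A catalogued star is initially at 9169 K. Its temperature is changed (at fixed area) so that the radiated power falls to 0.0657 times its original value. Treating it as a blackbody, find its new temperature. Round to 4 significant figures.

T₂ ≈ 4642 K

P ∝ T⁴, so T₂/T₁ = (P₂/P₁)^(1/4) = (0.0657)^(1/4) = 0.506281.
T₂ = 9169 × 0.506281 = 4642 K.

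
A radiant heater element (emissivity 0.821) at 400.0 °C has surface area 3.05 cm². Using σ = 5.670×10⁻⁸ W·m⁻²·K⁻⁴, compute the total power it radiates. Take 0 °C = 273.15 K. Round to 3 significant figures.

P ≈ 2.92 W

T = 400.0 °C + 273.15 = 673.15 K.
Area A = 3.05 cm² = 3.05×10⁻⁴ m².
P = εσAT⁴ = 0.821 × 5.670×10⁻⁸ × 3.05×10⁻⁴ × (673.15)⁴ = 2.92 W.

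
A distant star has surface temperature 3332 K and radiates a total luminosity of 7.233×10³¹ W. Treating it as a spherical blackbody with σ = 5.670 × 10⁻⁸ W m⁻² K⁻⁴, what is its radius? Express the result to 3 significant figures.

R ≈ 9.08×10¹¹ m

L = 4πR²σT⁴ ⇒ R = √(L/(4πσT⁴)).
σT⁴ = 6.98881×10⁶ W/m², so R = √(7.233×10³¹/(4π×6.98881×10⁶)) = 9.08×10¹¹ m.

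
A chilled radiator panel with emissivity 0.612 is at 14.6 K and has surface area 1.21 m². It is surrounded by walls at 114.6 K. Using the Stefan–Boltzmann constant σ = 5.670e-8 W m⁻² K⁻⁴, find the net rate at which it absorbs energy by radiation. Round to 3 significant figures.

Area A = 1.21 m².
Net radiated power P_net = εσA(T⁴ − T₀⁴) = 0.612×5.670×10⁻⁸×1.21×(14.6⁴ − 114.6⁴).
T⁴ − T₀⁴ = 45437.2 − 1.72480×10⁸ = -1.72435×10⁸ K⁴, so P_net = -7.24 W — negative, meaning a net gain of 7.24 W.

Net gain ≈ 7.24 W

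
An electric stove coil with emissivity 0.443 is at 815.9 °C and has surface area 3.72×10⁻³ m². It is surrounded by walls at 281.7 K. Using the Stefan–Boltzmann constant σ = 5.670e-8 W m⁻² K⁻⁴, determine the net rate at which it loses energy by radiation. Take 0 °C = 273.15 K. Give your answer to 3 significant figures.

T = 815.9 °C + 273.15 = 1089.05 K.
Area A = 3.72×10⁻³ m².
Net radiated power P_net = εσA(T⁴ − T₀⁴) = 0.443×5.670×10⁻⁸×3.72×10⁻³×(1089.05⁴ − 281.7⁴).
T⁴ − T₀⁴ = 1.40667×10¹² − 6.29720×10⁹ = 1.40037×10¹² K⁴, so P_net = 131 W.

Net loss ≈ 131 W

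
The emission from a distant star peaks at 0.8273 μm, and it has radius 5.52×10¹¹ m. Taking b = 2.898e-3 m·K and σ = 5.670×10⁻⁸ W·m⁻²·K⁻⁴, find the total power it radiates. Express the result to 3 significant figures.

P ≈ 3.27×10³¹ W

Wien's law: T = b/λ_max = 2.898×10⁻³/8.273×10⁻⁷ = 3502.96 K.
Surface area A = 4πR² = 4π(5.52×10¹¹ m)² = 3.82902×10²⁴ m².
Then P = σAT⁴ = 5.670×10⁻⁸×3.82902×10²⁴×(3502.96)⁴ = 3.27×10³¹ W.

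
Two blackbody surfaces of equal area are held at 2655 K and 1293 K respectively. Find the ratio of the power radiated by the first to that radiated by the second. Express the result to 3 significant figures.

P₁/P₂ ≈ 17.8

With equal areas, P₁/P₂ = (T₁/T₂)⁴ = (2655/1293)⁴ = 17.8.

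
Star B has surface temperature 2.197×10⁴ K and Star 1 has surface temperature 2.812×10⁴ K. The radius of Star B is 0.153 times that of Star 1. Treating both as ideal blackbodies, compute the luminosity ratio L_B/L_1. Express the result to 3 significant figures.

L ∝ R²T⁴, so L_B/L_1 = (R_B/R_1)²(T_B/T_1)⁴ = (0.153)² × (2.197×10⁴/2.812×10⁴)⁴ = 0.023409 × 0.372614 = 8.72×10⁻³.

L_B/L_1 ≈ 8.72×10⁻³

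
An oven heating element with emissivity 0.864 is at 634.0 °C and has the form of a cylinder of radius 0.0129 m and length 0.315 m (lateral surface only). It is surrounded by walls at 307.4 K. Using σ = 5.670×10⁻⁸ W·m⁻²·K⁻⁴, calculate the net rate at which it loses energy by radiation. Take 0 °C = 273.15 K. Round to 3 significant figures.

Net loss ≈ 836 W

T = 634.0 °C + 273.15 = 907.15 K.
Lateral area A = 2πrL = 2π×0.0129×0.315 = 0.0255317 m².
Net radiated power P_net = εσA(T⁴ − T₀⁴) = 0.864×5.670×10⁻⁸×0.0255317×(907.15⁴ − 307.4⁴).
T⁴ − T₀⁴ = 6.77199×10¹¹ − 8.92926×10⁹ = 6.68270×10¹¹ K⁴, so P_net = 836 W.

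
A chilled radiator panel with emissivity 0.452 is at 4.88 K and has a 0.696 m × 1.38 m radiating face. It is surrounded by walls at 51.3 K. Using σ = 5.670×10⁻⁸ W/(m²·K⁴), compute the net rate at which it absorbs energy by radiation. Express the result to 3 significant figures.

Net gain ≈ 0.170 W

Area A = 0.696 × 1.38 = 0.96048 m².
Net radiated power P_net = εσA(T⁴ − T₀⁴) = 0.452×5.670×10⁻⁸×0.96048×(4.88⁴ − 51.3⁴).
T⁴ − T₀⁴ = 567.126 − 6.92579×10⁶ = -6.92522×10⁶ K⁴, so P_net = -0.170 W — negative, meaning a net gain of 0.170 W.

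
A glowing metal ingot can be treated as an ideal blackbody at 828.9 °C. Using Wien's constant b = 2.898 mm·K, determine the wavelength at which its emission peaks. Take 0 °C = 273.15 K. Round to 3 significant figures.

T = 828.9 °C + 273.15 = 1102.05 K.
Wien's displacement law: λ_max = b/T = (2.898×10⁻³ m·K)/(1102.05 K) = 2.630×10⁻⁶ m.
That is 2.63×10³ nm, in the infrared range.

λ_max ≈ 2.63×10³ nm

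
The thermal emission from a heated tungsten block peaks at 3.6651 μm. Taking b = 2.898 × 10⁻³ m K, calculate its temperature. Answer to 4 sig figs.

T ≈ 790.7 K

Wien's law gives T = b/λ_max = (2.898×10⁻³ m·K)/(3.6651×10⁻⁶ m) = 790.7 K.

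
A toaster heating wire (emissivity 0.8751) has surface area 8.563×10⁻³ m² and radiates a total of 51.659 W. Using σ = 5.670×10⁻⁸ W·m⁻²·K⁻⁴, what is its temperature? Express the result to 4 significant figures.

T ≈ 590.5 K

Area A = 8.563×10⁻³ m².
P = εσAT⁴ ⇒ T = (P/(εσA))^(1/4) = (51.659/(0.8751×5.670×10⁻⁸×8.563×10⁻³))^(1/4) = 590.5 K.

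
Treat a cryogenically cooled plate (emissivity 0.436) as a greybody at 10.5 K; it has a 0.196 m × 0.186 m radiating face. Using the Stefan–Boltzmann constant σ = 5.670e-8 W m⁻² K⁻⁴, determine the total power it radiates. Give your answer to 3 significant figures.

Area A = 0.196 × 0.186 = 0.036456 m².
P = εσAT⁴ = 0.436 × 5.670×10⁻⁸ × 0.036456 × (10.5)⁴ = 1.10×10⁻⁵ W.

P ≈ 1.10×10⁻⁵ W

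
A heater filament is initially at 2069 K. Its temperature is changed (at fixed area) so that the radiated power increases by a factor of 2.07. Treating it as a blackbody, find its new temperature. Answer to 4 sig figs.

T₂ ≈ 2482 K

P ∝ T⁴, so T₂/T₁ = (P₂/P₁)^(1/4) = (2.07)^(1/4) = 1.19948.
T₂ = 2069 × 1.19948 = 2482 K.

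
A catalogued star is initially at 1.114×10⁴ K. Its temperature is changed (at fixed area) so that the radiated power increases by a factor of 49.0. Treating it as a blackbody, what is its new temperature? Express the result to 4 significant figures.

P ∝ T⁴, so T₂/T₁ = (P₂/P₁)^(1/4) = (49.0)^(1/4) = 2.64575.
T₂ = 1.114×10⁴ × 2.64575 = 2.947×10⁴ K.

T₂ ≈ 2.947×10⁴ K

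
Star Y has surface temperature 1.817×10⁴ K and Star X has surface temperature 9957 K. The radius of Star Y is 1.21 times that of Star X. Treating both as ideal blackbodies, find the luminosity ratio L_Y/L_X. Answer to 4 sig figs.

L_Y/L_X ≈ 16.24

L ∝ R²T⁴, so L_Y/L_X = (R_Y/R_X)²(T_Y/T_X)⁴ = (1.21)² × (1.817×10⁴/9957)⁴ = 1.4641 × 11.0893 = 16.24.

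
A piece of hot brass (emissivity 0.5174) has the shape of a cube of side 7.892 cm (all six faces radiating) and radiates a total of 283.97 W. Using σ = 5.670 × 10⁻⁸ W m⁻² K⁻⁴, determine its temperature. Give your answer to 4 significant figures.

T ≈ 713.4 K

Area A = 6s² = 6×(0.07892 m)² = 0.0373702 m².
P = εσAT⁴ ⇒ T = (P/(εσA))^(1/4) = (283.97/(0.5174×5.670×10⁻⁸×0.0373702))^(1/4) = 713.4 K.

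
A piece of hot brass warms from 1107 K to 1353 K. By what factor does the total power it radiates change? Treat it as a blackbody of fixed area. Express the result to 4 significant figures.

P ∝ T⁴, so P₂/P₁ = (T₂/T₁)⁴ = (1353/1107)⁴ = (1.22222)⁴ = 2.232.

P₂/P₁ ≈ 2.232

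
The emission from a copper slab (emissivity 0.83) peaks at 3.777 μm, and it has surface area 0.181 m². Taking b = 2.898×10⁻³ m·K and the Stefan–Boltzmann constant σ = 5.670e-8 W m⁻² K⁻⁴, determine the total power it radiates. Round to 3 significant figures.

P ≈ 2.95×10³ W

Wien's law: T = b/λ_max = 2.898×10⁻³/3.777×10⁻⁶ = 767.276 K.
Area A = 0.181 m².
Then P = εσAT⁴ = 0.83×5.670×10⁻⁸×0.181×(767.276)⁴ = 2.95×10³ W.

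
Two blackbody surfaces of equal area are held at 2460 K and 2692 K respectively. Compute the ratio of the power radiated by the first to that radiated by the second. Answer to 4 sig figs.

P₁/P₂ ≈ 0.6973

With equal areas, P₁/P₂ = (T₁/T₂)⁴ = (2460/2692)⁴ = 0.6973.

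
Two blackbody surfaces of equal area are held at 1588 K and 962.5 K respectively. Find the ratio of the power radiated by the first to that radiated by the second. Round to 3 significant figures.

P₁/P₂ ≈ 7.41

With equal areas, P₁/P₂ = (T₁/T₂)⁴ = (1588/962.5)⁴ = 7.41.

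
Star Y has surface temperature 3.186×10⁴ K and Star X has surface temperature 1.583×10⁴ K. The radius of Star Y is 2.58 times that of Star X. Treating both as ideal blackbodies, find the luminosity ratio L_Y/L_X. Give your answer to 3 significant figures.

L ∝ R²T⁴, so L_Y/L_X = (R_Y/R_X)²(T_Y/T_X)⁴ = (2.58)² × (3.186×10⁴/1.583×10⁴)⁴ = 6.6564 × 16.4081 = 109.

L_Y/L_X ≈ 109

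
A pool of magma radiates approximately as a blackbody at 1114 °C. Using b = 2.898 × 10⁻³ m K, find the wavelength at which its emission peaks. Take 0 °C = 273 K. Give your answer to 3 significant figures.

T = 1114 °C + 273 = 1387 K.
Wien's displacement law: λ_max = b/T = (2.898×10⁻³ m·K)/(1387 K) = 2.089×10⁻⁶ m.
That is 2.09 μm, in the infrared range.

λ_max ≈ 2.09 μm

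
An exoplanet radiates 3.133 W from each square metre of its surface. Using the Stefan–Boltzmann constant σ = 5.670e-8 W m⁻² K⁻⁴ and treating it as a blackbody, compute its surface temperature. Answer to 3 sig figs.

I = σT⁴, so T = (I/σ)^(1/4) = (3.133/(5.670×10⁻⁸))^(1/4) = 86.2 K.

T ≈ 86.2 K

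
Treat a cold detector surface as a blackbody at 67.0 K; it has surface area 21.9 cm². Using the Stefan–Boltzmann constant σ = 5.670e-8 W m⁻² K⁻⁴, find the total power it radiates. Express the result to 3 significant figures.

P ≈ 2.50×10⁻³ W

Area A = 21.9 cm² = 2.19×10⁻³ m².
P = σAT⁴ = 5.670×10⁻⁸ × 2.19×10⁻³ × (67.0)⁴ = 2.50×10⁻³ W.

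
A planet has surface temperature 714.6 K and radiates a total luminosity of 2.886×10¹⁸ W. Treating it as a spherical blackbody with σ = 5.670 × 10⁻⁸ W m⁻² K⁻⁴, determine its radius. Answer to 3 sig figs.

L = 4πR²σT⁴ ⇒ R = √(L/(4πσT⁴)).
σT⁴ = 14785.5 W/m², so R = √(2.886×10¹⁸/(4π×14785.5)) = 3.94×10⁶ m.

R ≈ 3.94×10⁶ m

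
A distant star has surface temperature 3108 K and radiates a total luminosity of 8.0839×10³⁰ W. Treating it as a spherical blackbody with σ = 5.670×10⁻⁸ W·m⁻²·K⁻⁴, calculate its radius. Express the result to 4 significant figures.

L = 4πR²σT⁴ ⇒ R = √(L/(4πσT⁴)).
σT⁴ = 5.29063×10⁶ W/m², so R = √(8.0839×10³⁰/(4π×5.29063×10⁶)) = 3.487×10¹¹ m.

R ≈ 3.487×10¹¹ m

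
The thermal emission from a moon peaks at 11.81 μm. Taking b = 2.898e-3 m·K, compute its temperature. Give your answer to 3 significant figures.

T ≈ 245 K

Wien's law gives T = b/λ_max = (2.898×10⁻³ m·K)/(1.181×10⁻⁵ m) = 245 K.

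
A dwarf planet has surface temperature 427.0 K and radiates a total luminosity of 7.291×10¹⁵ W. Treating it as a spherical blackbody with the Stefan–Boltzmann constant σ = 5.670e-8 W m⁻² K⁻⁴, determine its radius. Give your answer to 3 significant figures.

L = 4πR²σT⁴ ⇒ R = √(L/(4πσT⁴)).
σT⁴ = 1884.93 W/m², so R = √(7.291×10¹⁵/(4π×1884.93)) = 5.55×10⁵ m.

R ≈ 5.55×10⁵ m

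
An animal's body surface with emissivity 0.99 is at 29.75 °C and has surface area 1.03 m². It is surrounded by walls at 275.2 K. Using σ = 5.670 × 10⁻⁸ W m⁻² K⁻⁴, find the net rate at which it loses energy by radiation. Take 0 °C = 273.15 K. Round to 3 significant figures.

Net loss ≈ 155 W

T = 29.75 °C + 273.15 = 302.90 K.
Area A = 1.03 m².
Net radiated power P_net = εσA(T⁴ − T₀⁴) = 0.99×5.670×10⁻⁸×1.03×(302.90⁴ − 275.2⁴).
T⁴ − T₀⁴ = 8.41777×10⁹ − 5.73580×10⁹ = 2.68197×10⁹ K⁴, so P_net = 155 W.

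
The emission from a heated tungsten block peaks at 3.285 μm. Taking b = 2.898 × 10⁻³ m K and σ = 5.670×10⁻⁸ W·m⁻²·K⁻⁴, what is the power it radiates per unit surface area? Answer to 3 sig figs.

I ≈ 3.43×10⁴ W/m²

Wien's law: T = b/λ_max = 2.898×10⁻³/3.285×10⁻⁶ = 882.192 K.
Then I = σT⁴ = 5.670×10⁻⁸×(882.192)⁴ = 3.43×10⁴ W/m².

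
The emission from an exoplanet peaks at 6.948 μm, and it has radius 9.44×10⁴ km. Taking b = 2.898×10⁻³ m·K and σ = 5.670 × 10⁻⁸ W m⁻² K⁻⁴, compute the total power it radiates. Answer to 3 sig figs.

P ≈ 1.92×10²⁰ W

Wien's law: T = b/λ_max = 2.898×10⁻³/6.948×10⁻⁶ = 417.098 K.
Surface area A = 4πR² = 4π(9.44×10⁷ m)² = 1.11983×10¹⁷ m².
Then P = σAT⁴ = 5.670×10⁻⁸×1.11983×10¹⁷×(417.098)⁴ = 1.92×10²⁰ W.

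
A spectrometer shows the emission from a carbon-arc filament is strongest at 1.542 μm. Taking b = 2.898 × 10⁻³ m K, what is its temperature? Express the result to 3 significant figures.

T ≈ 1.88×10³ K

Wien's law gives T = b/λ_max = (2.898×10⁻³ m·K)/(1.542×10⁻⁶ m) = 1.88×10³ K.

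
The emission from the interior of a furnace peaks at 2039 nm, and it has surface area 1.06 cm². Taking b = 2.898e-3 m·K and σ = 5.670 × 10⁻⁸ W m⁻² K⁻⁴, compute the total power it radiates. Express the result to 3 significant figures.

Wien's law: T = b/λ_max = 2.898×10⁻³/2.039×10⁻⁶ = 1421.28 K.
Area A = 1.06 cm² = 1.06×10⁻⁴ m².
Then P = σAT⁴ = 5.670×10⁻⁸×1.06×10⁻⁴×(1421.28)⁴ = 24.5 W.

P ≈ 24.5 W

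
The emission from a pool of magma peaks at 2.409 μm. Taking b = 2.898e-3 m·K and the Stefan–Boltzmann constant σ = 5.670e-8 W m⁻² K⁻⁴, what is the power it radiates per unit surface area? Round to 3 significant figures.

I ≈ 1.19×10⁵ W/m²

Wien's law: T = b/λ_max = 2.898×10⁻³/2.409×10⁻⁶ = 1202.99 K.
Then I = σT⁴ = 5.670×10⁻⁸×(1202.99)⁴ = 1.19×10⁵ W/m².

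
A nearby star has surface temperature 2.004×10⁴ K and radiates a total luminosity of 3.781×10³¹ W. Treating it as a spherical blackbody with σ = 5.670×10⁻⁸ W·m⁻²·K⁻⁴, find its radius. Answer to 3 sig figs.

R ≈ 1.81×10¹⁰ m

L = 4πR²σT⁴ ⇒ R = √(L/(4πσT⁴)).
σT⁴ = 9.14479×10⁹ W/m², so R = √(3.781×10³¹/(4π×9.14479×10⁹)) = 1.81×10¹⁰ m.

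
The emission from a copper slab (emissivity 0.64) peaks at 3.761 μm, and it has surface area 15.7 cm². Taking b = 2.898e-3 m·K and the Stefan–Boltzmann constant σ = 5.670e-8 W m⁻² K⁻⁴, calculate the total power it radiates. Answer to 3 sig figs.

Wien's law: T = b/λ_max = 2.898×10⁻³/3.761×10⁻⁶ = 770.540 K.
Area A = 15.7 cm² = 1.57×10⁻³ m².
Then P = εσAT⁴ = 0.64×5.670×10⁻⁸×1.57×10⁻³×(770.540)⁴ = 20.1 W.

P ≈ 20.1 W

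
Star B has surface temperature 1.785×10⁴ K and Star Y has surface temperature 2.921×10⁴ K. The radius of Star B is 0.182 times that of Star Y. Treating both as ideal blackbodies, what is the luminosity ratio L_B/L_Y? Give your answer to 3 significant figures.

L ∝ R²T⁴, so L_B/L_Y = (R_B/R_Y)²(T_B/T_Y)⁴ = (0.182)² × (1.785×10⁴/2.921×10⁴)⁴ = 0.033124 × 0.139453 = 4.62×10⁻³.

L_B/L_Y ≈ 4.62×10⁻³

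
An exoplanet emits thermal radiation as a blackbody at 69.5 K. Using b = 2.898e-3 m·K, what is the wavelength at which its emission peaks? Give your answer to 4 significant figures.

Wien's displacement law: λ_max = b/T = (2.898×10⁻³ m·K)/(69.5 K) = 4.1698×10⁻⁵ m.
That is 41.70 μm, in the infrared range.

λ_max ≈ 41.70 μm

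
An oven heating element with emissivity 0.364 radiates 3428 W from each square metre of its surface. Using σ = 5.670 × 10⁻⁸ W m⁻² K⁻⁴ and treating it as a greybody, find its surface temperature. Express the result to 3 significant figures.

I = εσT⁴, so T = (I/εσ)^(1/4) = (3428/(0.364×5.670×10⁻⁸))^(1/4) = 638 K.

T ≈ 638 K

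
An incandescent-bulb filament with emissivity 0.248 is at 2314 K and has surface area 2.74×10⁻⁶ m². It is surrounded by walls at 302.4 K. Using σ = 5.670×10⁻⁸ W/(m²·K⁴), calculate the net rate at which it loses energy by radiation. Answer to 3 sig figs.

Area A = 2.74×10⁻⁶ m².
Net radiated power P_net = εσA(T⁴ − T₀⁴) = 0.248×5.670×10⁻⁸×2.74×10⁻⁶×(2314⁴ − 302.4⁴).
T⁴ − T₀⁴ = 2.86717×10¹³ − 8.36233×10⁹ = 2.86633×10¹³ K⁴, so P_net = 1.10 W.

Net loss ≈ 1.10 W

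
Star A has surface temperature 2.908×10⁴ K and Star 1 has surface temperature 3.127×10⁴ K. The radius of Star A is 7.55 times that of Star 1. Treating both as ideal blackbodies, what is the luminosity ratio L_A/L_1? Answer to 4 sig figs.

L_A/L_1 ≈ 42.63

L ∝ R²T⁴, so L_A/L_1 = (R_A/R_1)²(T_A/T_1)⁴ = (7.55)² × (2.908×10⁴/3.127×10⁴)⁴ = 57.0025 × 0.747939 = 42.63.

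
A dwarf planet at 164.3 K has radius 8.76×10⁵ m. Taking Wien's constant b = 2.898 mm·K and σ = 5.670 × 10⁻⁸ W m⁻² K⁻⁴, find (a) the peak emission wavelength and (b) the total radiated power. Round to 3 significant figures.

λ_max ≈ 17.6 μm; P ≈ 3.98×10¹⁴ W

(a) λ_max = b/T = 2.898×10⁻³/164.3 = 1.764×10⁻⁵ m = 17.6 μm.
Surface area A = 4πR² = 4π(8.76×10⁵ m)² = 9.64313×10¹² m².
(b) P = σAT⁴ = 5.670×10⁻⁸×9.64313×10¹²×(164.3)⁴ = 3.98×10¹⁴ W.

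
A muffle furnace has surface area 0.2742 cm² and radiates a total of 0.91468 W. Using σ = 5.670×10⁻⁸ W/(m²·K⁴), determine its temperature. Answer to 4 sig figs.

Area A = 0.2742 cm² = 2.742×10⁻⁵ m².
P = σAT⁴ ⇒ T = (P/(σA))^(1/4) = (0.91468/(5.670×10⁻⁸×2.742×10⁻⁵))^(1/4) = 875.8 K.

T ≈ 875.8 K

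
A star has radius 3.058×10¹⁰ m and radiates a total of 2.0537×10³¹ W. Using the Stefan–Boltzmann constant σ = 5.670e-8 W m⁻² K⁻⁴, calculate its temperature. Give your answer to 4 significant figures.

T ≈ 1.325×10⁴ K

Surface area A = 4πR² = 4π(3.058×10¹⁰ m)² = 1.17513×10²² m².
P = σAT⁴ ⇒ T = (P/(σA))^(1/4) = (2.0537×10³¹/(5.670×10⁻⁸×1.17513×10²²))^(1/4) = 1.325×10⁴ K.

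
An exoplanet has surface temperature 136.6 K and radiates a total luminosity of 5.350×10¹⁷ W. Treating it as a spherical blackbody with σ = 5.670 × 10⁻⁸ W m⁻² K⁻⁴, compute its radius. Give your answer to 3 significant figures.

L = 4πR²σT⁴ ⇒ R = √(L/(4πσT⁴)).
σT⁴ = 19.7418 W/m², so R = √(5.350×10¹⁷/(4π×19.7418)) = 4.64×10⁷ m.

R ≈ 4.64×10⁷ m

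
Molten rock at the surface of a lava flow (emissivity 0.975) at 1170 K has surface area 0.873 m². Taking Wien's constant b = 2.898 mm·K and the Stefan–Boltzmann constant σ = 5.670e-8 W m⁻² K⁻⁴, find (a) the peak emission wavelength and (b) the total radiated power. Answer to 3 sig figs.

(a) λ_max = b/T = 2.898×10⁻³/1170 = 2.477×10⁻⁶ m = 2.48 μm.
Area A = 0.873 m².
(b) P = εσAT⁴ = 0.975×5.670×10⁻⁸×0.873×(1170)⁴ = 9.04×10⁴ W.

λ_max ≈ 2.48 μm; P ≈ 9.04×10⁴ W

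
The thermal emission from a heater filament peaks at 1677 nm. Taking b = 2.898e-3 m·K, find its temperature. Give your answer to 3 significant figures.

T ≈ 1.73×10³ K

Wien's law gives T = b/λ_max = (2.898×10⁻³ m·K)/(1.677×10⁻⁶ m) = 1.73×10³ K.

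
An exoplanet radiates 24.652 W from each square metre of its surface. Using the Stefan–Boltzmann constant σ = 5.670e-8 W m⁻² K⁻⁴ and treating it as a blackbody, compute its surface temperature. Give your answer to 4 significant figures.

I = σT⁴, so T = (I/σ)^(1/4) = (24.652/(5.670×10⁻⁸))^(1/4) = 144.4 K.

T ≈ 144.4 K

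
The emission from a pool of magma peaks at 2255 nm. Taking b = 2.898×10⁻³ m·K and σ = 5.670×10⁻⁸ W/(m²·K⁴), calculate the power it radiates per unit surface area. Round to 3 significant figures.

I ≈ 1.55×10⁵ W/m²

Wien's law: T = b/λ_max = 2.898×10⁻³/2.255×10⁻⁶ = 1285.14 K.
Then I = σT⁴ = 5.670×10⁻⁸×(1285.14)⁴ = 1.55×10⁵ W/m².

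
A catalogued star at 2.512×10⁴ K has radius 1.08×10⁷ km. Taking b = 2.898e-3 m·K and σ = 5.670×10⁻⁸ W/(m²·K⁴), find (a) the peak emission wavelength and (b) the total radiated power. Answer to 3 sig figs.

(a) λ_max = b/T = 2.898×10⁻³/2.512×10⁴ = 1.154×10⁻⁷ m = 115 nm.
Surface area A = 4πR² = 4π(1.08×10¹⁰ m)² = 1.46574×10²¹ m².
(b) P = σAT⁴ = 5.670×10⁻⁸×1.46574×10²¹×(2.512×10⁴)⁴ = 3.31×10³¹ W.

λ_max ≈ 115 nm; P ≈ 3.31×10³¹ W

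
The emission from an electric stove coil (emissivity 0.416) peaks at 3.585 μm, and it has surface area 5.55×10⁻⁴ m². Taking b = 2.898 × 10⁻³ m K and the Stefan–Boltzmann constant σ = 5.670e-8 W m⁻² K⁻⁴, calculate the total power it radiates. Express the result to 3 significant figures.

P ≈ 5.59 W

Wien's law: T = b/λ_max = 2.898×10⁻³/3.585×10⁻⁶ = 808.368 K.
Area A = 5.55×10⁻⁴ m².
Then P = εσAT⁴ = 0.416×5.670×10⁻⁸×5.55×10⁻⁴×(808.368)⁴ = 5.59 W.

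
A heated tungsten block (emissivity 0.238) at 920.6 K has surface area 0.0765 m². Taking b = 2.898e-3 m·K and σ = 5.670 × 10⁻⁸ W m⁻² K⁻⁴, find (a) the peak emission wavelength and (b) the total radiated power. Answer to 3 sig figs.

(a) λ_max = b/T = 2.898×10⁻³/920.6 = 3.148×10⁻⁶ m = 3.15 μm.
Area A = 0.0765 m².
(b) P = εσAT⁴ = 0.238×5.670×10⁻⁸×0.0765×(920.6)⁴ = 741 W.

λ_max ≈ 3.15 μm; P ≈ 741 W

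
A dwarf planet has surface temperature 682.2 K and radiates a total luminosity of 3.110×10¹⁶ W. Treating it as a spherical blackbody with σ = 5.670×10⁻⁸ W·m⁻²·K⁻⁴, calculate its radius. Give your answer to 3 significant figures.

R ≈ 4.49×10⁵ m

L = 4πR²σT⁴ ⇒ R = √(L/(4πσT⁴)).
σT⁴ = 12280.9 W/m², so R = √(3.110×10¹⁶/(4π×12280.9)) = 4.49×10⁵ m.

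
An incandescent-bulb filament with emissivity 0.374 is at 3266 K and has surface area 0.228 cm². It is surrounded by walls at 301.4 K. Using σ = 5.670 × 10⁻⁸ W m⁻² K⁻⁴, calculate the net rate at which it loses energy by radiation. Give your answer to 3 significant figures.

Area A = 0.228 cm² = 2.28×10⁻⁵ m².
Net radiated power P_net = εσA(T⁴ − T₀⁴) = 0.374×5.670×10⁻⁸×2.28×10⁻⁵×(3266⁴ − 301.4⁴).
T⁴ − T₀⁴ = 1.13780×10¹⁴ − 8.25226×10⁹ = 1.13772×10¹⁴ K⁴, so P_net = 55.0 W.

Net loss ≈ 55.0 W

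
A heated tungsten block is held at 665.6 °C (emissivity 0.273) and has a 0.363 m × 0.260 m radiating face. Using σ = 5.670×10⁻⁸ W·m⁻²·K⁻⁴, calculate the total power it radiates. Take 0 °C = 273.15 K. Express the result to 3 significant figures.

T = 665.6 °C + 273.15 = 938.75 K.
Area A = 0.363 × 0.260 = 0.09438 m².
P = εσAT⁴ = 0.273 × 5.670×10⁻⁸ × 0.09438 × (938.75)⁴ = 1.13×10³ W.

P ≈ 1.13×10³ W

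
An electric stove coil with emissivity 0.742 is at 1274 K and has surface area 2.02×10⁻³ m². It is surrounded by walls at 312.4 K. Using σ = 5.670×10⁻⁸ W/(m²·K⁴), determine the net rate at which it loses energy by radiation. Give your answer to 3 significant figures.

Net loss ≈ 223 W

Area A = 2.02×10⁻³ m².
Net radiated power P_net = εσA(T⁴ − T₀⁴) = 0.742×5.670×10⁻⁸×2.02×10⁻³×(1274⁴ − 312.4⁴).
T⁴ − T₀⁴ = 2.63438×10¹² − 9.52454×10⁹ = 2.62486×10¹² K⁴, so P_net = 223 W.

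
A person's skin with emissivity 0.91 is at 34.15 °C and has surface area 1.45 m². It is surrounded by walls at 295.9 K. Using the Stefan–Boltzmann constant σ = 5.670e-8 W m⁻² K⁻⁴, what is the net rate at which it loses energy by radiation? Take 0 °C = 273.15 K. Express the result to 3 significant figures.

Net loss ≈ 93.6 W

T = 34.15 °C + 273.15 = 307.30 K.
Area A = 1.45 m².
Net radiated power P_net = εσA(T⁴ − T₀⁴) = 0.91×5.670×10⁻⁸×1.45×(307.30⁴ − 295.9⁴).
T⁴ − T₀⁴ = 8.91765×10⁹ − 7.66619×10⁹ = 1.25146×10⁹ K⁴, so P_net = 93.6 W.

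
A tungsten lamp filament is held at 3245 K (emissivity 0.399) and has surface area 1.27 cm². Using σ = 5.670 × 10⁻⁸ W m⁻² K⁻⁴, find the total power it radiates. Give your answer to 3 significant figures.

P ≈ 319 W

Area A = 1.27 cm² = 1.27×10⁻⁴ m².
P = εσAT⁴ = 0.399 × 5.670×10⁻⁸ × 1.27×10⁻⁴ × (3245)⁴ = 319 W.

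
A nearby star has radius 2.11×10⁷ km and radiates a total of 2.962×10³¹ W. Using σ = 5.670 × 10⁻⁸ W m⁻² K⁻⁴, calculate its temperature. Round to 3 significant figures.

T ≈ 1.75×10⁴ K

Surface area A = 4πR² = 4π(2.11×10¹⁰ m)² = 5.59467×10²¹ m².
P = σAT⁴ ⇒ T = (P/(σA))^(1/4) = (2.962×10³¹/(5.670×10⁻⁸×5.59467×10²¹))^(1/4) = 1.75×10⁴ K.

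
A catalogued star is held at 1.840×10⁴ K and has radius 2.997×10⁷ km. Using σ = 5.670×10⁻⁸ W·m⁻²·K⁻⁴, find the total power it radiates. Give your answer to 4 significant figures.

Surface area A = 4πR² = 4π(2.997×10¹⁰ m)² = 1.12871×10²² m².
P = σAT⁴ = 5.670×10⁻⁸ × 1.12871×10²² × (1.840×10⁴)⁴ = 7.336×10³¹ W.

P ≈ 7.336×10³¹ W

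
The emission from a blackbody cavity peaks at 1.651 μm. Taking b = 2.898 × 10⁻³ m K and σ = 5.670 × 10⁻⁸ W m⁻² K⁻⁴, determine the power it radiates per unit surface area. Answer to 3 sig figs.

I ≈ 5.38×10⁵ W/m²

Wien's law: T = b/λ_max = 2.898×10⁻³/1.651×10⁻⁶ = 1755.30 K.
Then I = σT⁴ = 5.670×10⁻⁸×(1755.30)⁴ = 5.38×10⁵ W/m².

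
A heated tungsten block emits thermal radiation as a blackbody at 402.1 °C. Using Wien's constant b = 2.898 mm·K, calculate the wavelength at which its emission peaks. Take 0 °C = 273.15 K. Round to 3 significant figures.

T = 402.1 °C + 273.15 = 675.25 K.
Wien's displacement law: λ_max = b/T = (2.898×10⁻³ m·K)/(675.25 K) = 4.292×10⁻⁶ m.
That is 4.29 μm, in the infrared range.

λ_max ≈ 4.29 μm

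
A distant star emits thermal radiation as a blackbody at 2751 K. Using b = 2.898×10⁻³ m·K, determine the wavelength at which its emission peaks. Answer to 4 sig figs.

Wien's displacement law: λ_max = b/T = (2.898×10⁻³ m·K)/(2751 K) = 1.0534×10⁻⁶ m.
That is 1053 nm, in the infrared range.

λ_max ≈ 1053 nm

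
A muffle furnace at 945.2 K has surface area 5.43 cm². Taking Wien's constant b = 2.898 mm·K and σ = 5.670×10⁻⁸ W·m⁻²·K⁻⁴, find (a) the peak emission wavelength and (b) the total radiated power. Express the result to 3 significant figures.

(a) λ_max = b/T = 2.898×10⁻³/945.2 = 3.066×10⁻⁶ m = 3.07 μm.
Area A = 5.43 cm² = 5.43×10⁻⁴ m².
(b) P = σAT⁴ = 5.670×10⁻⁸×5.43×10⁻⁴×(945.2)⁴ = 24.6 W.

λ_max ≈ 3.07 μm; P ≈ 24.6 W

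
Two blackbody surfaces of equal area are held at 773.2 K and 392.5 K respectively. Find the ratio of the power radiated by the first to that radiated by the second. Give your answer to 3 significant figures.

With equal areas, P₁/P₂ = (T₁/T₂)⁴ = (773.2/392.5)⁴ = 15.1.

P₁/P₂ ≈ 15.1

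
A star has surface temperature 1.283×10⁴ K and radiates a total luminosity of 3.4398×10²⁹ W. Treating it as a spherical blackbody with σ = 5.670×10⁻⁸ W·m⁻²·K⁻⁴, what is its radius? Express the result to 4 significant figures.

R ≈ 4.221×10⁹ m

L = 4πR²σT⁴ ⇒ R = √(L/(4πσT⁴)).
σT⁴ = 1.53635×10⁹ W/m², so R = √(3.4398×10²⁹/(4π×1.53635×10⁹)) = 4.221×10⁹ m.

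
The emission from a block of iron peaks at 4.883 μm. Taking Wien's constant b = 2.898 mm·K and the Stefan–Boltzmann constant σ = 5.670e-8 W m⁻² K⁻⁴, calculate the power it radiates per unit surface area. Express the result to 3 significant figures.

I ≈ 7.03×10³ W/m²

Wien's law: T = b/λ_max = 2.898×10⁻³/4.883×10⁻⁶ = 593.488 K.
Then I = σT⁴ = 5.670×10⁻⁸×(593.488)⁴ = 7.03×10³ W/m².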